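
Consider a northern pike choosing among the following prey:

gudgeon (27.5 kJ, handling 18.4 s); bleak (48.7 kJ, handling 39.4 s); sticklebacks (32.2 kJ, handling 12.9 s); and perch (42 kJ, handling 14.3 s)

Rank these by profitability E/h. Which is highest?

In descending order of E/h:
perch: 42/14.3 = 2.94 kJ/s
sticklebacks: 32.2/12.9 = 2.5 kJ/s
gudgeon: 27.5/18.4 = 1.49 kJ/s
bleak: 48.7/39.4 = 1.24 kJ/s

perch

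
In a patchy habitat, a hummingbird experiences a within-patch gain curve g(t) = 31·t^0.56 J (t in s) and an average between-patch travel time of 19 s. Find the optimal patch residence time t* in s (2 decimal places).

Optimal t* satisfies g'(t*) = g(t*)/(T + t*).
g'(t) = 0.56·31·t^-0.44. Setting 0.56·31·t^-0.44 = 31·t^0.56/(19+t) gives 0.56(19+t) = t, so 0.44·t = 0.56×19.
t* = 0.56×19/0.44 = 24.18 s.

24.18 s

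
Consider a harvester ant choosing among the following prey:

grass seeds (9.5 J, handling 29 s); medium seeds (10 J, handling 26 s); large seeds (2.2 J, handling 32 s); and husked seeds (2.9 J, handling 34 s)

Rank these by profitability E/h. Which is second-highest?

grass seeds

Profitability E/h (J/s): grass seeds = 9.5/29 = 0.328, medium seeds = 10/26 = 0.385, large seeds = 2.2/32 = 0.0688, husked seeds = 2.9/34 = 0.0853.
Ranked: medium seeds > grass seeds > husked seeds > large seeds.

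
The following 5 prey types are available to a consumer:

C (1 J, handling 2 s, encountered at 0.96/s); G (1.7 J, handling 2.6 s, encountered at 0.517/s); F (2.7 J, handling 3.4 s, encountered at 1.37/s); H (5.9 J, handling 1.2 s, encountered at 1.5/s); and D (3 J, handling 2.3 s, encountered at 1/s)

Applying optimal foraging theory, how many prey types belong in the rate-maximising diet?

1

Rank by E/h (J/s): H 4.92, D 1.3, F 0.794, G 0.654, C 0.5. Include each in turn until the next type's E/h falls below the running intake rate.
Rate on top 1: 3.161. D: 1.3 < 3.161 → exclude; stop.
Optimal diet: H — 1 of 5 types.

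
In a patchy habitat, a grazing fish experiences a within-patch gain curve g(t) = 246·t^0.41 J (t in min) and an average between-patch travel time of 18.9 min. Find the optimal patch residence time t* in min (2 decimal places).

13.13 min

By the marginal value theorem, leave when the instantaneous gain rate g'(t) equals the habitat-wide average g(t)/(T + t).
g'(t) = 0.41·246·t^-0.59. Setting 0.41·246·t^-0.59 = 246·t^0.41/(18.9+t) gives 0.41(18.9+t) = t, so 0.59·t = 0.41×18.9.
t* = 0.41×18.9/0.59 = 13.13 min.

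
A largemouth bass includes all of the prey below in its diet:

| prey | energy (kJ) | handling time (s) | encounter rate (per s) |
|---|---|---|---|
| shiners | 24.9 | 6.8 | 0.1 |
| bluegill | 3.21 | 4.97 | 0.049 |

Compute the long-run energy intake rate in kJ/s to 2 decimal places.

1.38 kJ/s

R = (0.1×24.9 + 0.049×3.21) / (1 + 0.1×6.8 + 0.049×4.97) = 2.647/1.924 = 1.376 kJ/s.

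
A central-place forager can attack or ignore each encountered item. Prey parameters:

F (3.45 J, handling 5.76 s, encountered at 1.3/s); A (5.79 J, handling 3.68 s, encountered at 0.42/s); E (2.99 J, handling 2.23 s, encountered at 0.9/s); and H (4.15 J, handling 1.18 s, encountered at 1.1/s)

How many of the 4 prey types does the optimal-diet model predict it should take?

Profitabilities (E/h, J/s): H 3.52, A 1.57, E 1.34, F 0.599. Add prey in this order while the next type's profitability exceeds the intake rate on those already taken.
Rate on top 1: 1.987. A: 1.57 < 1.987 → exclude; stop.
Optimal diet: H — 1 of 4 types.

1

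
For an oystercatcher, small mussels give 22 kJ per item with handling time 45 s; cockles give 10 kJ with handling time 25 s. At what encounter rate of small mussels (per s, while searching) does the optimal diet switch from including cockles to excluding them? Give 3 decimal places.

At the threshold, the rate on small mussels alone equals the profitability of cockles: λ·22/(1 + λ·45) = 10/25 = 0.4.
Rearranging, λ(22 − 0.4×45) = 0.4, so λ = 0.4/4 = 0.1 per s.

0.100 per s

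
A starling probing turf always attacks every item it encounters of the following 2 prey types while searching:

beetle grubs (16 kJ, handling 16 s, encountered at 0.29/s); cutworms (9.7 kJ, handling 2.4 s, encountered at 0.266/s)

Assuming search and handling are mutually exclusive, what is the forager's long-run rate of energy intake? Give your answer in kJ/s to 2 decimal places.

1.15 kJ/s

R = Σλ_iE_i / (1 + Σλ_ih_i)
Numerator: 0.29×16 + 0.266×9.7 = 7.22
Denominator: 1 + 0.29×16 + 0.266×2.4 = 6.278
R = 7.22/6.278 = 1.15 kJ/s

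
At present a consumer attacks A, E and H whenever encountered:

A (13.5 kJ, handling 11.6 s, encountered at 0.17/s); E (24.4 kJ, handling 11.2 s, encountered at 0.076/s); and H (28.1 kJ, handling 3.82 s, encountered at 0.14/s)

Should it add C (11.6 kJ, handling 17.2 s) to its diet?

Intake rate on the current diet: R = (0.17×13.5 + 0.076×24.4 + 0.14×28.1) / (1 + 0.17×11.6 + 0.076×11.2 + 0.14×3.82) = 8.083/4.358 = 1.855 kJ/s.
Profitability of C: 11.6/17.2 = 0.6744 kJ/s.
Since 0.6744 < R, time spent handling C is better spent searching.

No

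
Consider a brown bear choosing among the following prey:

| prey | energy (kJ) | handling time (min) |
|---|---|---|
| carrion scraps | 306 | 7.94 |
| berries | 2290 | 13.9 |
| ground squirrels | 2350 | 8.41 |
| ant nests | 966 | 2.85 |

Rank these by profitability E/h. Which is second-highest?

ground squirrels

In descending order of E/h:
ant nests: 966/2.85 = 339 kJ/min
ground squirrels: 2350/8.41 = 279 kJ/min
berries: 2290/13.9 = 165 kJ/min
carrion scraps: 306/7.94 = 38.5 kJ/min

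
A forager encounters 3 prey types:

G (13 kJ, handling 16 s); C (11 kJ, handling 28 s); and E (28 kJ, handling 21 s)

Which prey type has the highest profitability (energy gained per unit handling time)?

E

In descending order of E/h:
E: 28/21 = 1.33 kJ/s
G: 13/16 = 0.812 kJ/s
C: 11/28 = 0.393 kJ/s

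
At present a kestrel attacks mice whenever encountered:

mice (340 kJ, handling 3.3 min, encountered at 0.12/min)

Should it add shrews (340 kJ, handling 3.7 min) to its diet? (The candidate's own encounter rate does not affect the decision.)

Yes

Intake rate on the current diet: R = (0.12×340) / (1 + 0.12×3.3) = 40.8/1.396 = 29.23 kJ/min.
Profitability of shrews: 340/3.7 = 91.89 kJ/min.
91.89 > 29.23, so adding shrews raises the average — include it.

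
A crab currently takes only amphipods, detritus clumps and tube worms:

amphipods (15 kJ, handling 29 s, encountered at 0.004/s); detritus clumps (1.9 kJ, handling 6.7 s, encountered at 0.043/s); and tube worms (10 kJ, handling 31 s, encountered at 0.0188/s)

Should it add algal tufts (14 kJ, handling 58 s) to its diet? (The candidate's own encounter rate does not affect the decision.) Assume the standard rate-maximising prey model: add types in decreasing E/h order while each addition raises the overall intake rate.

On amphipods, detritus clumps and tube worms alone, R = ΣλE/(1+Σλh) = 0.3297/1.987 = 0.1659 kJ/s.
algal tufts: E/h = 14/58 = 0.2414 kJ/s.
Since 0.2414 > R, including algal tufts increases the long-run rate.

Yes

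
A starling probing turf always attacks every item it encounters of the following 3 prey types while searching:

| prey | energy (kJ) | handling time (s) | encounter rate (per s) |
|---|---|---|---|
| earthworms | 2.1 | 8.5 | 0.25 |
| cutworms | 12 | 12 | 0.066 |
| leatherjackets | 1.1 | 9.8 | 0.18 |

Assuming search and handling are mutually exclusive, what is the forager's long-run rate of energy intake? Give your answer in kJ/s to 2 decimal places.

0.27 kJ/s

R = Σλ_iE_i / (1 + Σλ_ih_i)
Numerator: 0.25×2.1 + 0.066×12 + 0.18×1.1 = 1.515
Denominator: 1 + 0.25×8.5 + 0.066×12 + 0.18×9.8 = 5.681
R = 1.515/5.681 = 0.2667 kJ/s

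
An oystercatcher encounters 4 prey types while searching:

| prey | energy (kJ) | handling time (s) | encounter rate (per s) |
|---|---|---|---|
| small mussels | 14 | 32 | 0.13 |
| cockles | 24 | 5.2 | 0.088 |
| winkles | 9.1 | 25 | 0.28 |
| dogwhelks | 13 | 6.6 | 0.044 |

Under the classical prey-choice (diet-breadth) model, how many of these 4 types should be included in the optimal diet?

Rank by E/h (kJ/s): cockles 4.62, dogwhelks 1.97, small mussels 0.438, winkles 0.364. Include each in turn until the next type's E/h falls below the running intake rate.
Rate on top 1: 1.449. dogwhelks: 1.97 > 1.449 → include.
Rate on top 2: 1.535. small mussels: 0.438 < 1.535 → exclude; stop.
Optimal diet: cockles, dogwhelks — 2 of 4 types.

2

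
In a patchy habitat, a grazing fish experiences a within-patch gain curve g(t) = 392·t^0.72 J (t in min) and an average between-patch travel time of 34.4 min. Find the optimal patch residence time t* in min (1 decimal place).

88.5 min

Optimal t* satisfies g'(t*) = g(t*)/(T + t*).
g'(t) = 0.72·392·t^-0.28. Setting 0.72·392·t^-0.28 = 392·t^0.72/(34.4+t) gives 0.72(34.4+t) = t, so 0.28·t = 0.72×34.4.
t* = 0.72×34.4/0.28 = 88.46 min.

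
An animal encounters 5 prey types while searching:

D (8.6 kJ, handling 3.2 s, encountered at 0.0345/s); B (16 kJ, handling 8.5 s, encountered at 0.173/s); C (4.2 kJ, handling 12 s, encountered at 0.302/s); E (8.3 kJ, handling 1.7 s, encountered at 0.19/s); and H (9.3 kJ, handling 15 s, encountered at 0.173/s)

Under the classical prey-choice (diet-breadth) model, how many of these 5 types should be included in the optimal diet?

3

Rank by E/h (kJ/s): E 4.88, D 2.69, B 1.88, H 0.62, C 0.35. Include each in turn until the next type's E/h falls below the running intake rate.
Rate on top 1: 1.192. D: 2.69 > 1.192 → include.
Rate on top 2: 1.307. B: 1.88 > 1.307 → include.
Rate on top 3: 1.598. H: 0.62 < 1.598 → exclude; stop.
Optimal diet: E, D, B — 3 of 5 types.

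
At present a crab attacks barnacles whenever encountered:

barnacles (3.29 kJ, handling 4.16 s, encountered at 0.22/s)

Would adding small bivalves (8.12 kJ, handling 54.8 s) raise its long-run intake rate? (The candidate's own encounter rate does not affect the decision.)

No

Current rate: (0.22×3.29)/(1 + 0.22×4.16) = 0.3779 kJ/s.
Profitability of small bivalves: 8.12/54.8 = 0.1482 kJ/s.
0.1482 < 0.3779, so adding small bivalves would lower the average — exclude it.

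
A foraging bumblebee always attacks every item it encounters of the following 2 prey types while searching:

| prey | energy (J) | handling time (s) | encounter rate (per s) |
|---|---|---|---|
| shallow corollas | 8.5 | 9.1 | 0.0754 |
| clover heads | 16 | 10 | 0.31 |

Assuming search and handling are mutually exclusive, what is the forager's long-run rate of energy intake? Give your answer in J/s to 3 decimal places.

1.170 J/s

R = (0.0754×8.5 + 0.31×16) / (1 + 0.0754×9.1 + 0.31×10) = 5.601/4.786 = 1.17 J/s.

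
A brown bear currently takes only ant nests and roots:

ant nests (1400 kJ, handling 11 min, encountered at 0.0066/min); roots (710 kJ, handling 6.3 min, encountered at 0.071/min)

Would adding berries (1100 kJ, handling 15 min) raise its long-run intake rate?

Intake rate on the current diet: R = (0.0066×1400 + 0.071×710) / (1 + 0.0066×11 + 0.071×6.3) = 59.65/1.52 = 39.25 kJ/min.
Profitability of berries: 1100/15 = 73.33 kJ/min.
73.33 > 39.25, so adding berries raises the average — include it.

Yes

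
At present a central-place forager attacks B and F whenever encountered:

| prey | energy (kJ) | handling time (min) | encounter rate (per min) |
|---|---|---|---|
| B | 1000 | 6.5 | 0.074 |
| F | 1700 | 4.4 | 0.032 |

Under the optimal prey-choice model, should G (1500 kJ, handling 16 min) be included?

Yes

Current rate: (0.074×1000 + 0.032×1700)/(1 + 0.074×6.5 + 0.032×4.4) = 79.17 kJ/min.
Profitability of G: 1500/16 = 93.75 kJ/min.
93.75 > 79.17, so adding G raises the average — include it.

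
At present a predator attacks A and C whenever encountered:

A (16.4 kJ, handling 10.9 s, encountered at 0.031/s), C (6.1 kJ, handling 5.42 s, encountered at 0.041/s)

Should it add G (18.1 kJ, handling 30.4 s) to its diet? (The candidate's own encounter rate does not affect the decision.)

Yes

On A and C alone, R = ΣλE/(1+Σλh) = 0.7585/1.56 = 0.4862 kJ/s.
Profitability of G: 18.1/30.4 = 0.5954 kJ/s.
Since 0.5954 > R, including G increases the long-run rate.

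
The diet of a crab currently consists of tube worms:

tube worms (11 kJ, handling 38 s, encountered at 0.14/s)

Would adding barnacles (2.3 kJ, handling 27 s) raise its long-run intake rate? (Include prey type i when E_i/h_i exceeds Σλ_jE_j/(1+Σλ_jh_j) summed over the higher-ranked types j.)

No

On tube worms alone, R = ΣλE/(1+Σλh) = 1.54/6.32 = 0.2437 kJ/s.
Profitability of barnacles: 2.3/27 = 0.08519 kJ/s.
0.08519 < 0.2437, so adding barnacles would lower the average — exclude it.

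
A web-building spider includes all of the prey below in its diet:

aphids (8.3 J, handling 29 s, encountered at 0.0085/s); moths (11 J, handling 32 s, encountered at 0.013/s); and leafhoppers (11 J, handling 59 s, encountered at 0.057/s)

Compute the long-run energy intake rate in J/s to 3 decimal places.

R = Σλ_iE_i / (1 + Σλ_ih_i)
Numerator: 0.0085×8.3 + 0.013×11 + 0.057×11 = 0.8406
Denominator: 1 + 0.0085×29 + 0.013×32 + 0.057×59 = 5.026
R = 0.8406/5.026 = 0.1673 J/s

0.167 J/s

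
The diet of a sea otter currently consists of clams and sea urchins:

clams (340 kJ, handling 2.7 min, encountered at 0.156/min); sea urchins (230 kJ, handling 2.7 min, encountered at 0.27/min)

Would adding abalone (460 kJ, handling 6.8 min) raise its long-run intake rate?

Intake rate on the current diet: R = (0.156×340 + 0.27×230) / (1 + 0.156×2.7 + 0.27×2.7) = 115.1/2.15 = 53.55 kJ/min.
abalone: E/h = 460/6.8 = 67.65 kJ/min.
Since 67.65 > R, including abalone increases the long-run rate.

Yes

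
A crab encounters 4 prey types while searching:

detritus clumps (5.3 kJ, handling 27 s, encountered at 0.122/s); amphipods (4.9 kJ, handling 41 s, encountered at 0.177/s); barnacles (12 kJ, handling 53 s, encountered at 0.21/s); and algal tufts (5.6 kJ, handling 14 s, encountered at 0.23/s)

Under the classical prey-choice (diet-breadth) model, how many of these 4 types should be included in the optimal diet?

Profitabilities (E/h, kJ/s): algal tufts 0.4, barnacles 0.226, detritus clumps 0.196, amphipods 0.12. Add prey in this order while the next type's profitability exceeds the intake rate on those already taken.
Rate on top 1: 0.3052. barnacles: 0.226 < 0.3052 → exclude; stop.
Optimal diet: algal tufts — 1 of 4 types.

1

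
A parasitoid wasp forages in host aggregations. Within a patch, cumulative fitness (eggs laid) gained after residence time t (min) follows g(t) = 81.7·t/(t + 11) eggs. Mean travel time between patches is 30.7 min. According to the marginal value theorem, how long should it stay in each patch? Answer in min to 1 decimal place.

Maximise g(t)/(T+t): set derivative to zero → g'(t)(T+t) = g(t).
g'(t) = 81.7·11/(t + 11)². Setting 81.7·11/(t+11)² = 81.7t/[(t+11)(30.7+t)] gives 11(30.7+t) = t(t+11), so t² = 11×30.7 = 337.7.
t* = √337.7 = 18.38 min.

18.4 min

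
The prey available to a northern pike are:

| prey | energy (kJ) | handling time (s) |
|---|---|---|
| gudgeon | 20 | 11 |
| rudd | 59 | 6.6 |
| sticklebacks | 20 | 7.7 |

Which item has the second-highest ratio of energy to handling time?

sticklebacks

Profitability E/h (kJ/s): gudgeon = 20/11 = 1.82, rudd = 59/6.6 = 8.94, sticklebacks = 20/7.7 = 2.6.
Ranked: rudd > sticklebacks > gudgeon.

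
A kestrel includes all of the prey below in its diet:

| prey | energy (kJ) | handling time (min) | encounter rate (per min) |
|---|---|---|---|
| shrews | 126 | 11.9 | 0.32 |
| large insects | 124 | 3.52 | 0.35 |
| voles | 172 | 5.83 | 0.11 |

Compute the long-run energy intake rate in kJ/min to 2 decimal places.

15.36 kJ/min

R = (0.32×126 + 0.35×124 + 0.11×172) / (1 + 0.32×11.9 + 0.35×3.52 + 0.11×5.83) = 102.6/6.681 = 15.36 kJ/min.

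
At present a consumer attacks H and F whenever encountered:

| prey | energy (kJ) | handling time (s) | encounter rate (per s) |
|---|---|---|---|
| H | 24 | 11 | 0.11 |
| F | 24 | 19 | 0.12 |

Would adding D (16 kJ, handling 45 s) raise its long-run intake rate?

Current rate: (0.11×24 + 0.12×24)/(1 + 0.11×11 + 0.12×19) = 1.229 kJ/s.
Profitability of D: 16/45 = 0.3556 kJ/s.
0.3556 < 1.229, so adding D would lower the average — exclude it.

No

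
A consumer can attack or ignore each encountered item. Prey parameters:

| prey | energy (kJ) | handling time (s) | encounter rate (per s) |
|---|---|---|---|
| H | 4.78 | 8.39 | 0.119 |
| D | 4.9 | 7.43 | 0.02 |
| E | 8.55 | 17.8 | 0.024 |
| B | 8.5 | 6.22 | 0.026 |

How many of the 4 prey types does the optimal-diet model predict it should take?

E/h in descending order: B 1.37, D 0.659, H 0.57, E 0.48 kJ/s. The optimal diet is the largest prefix of this list for which every included type satisfies E_i/h_i > R on the types above it.
Rate on top 1: 0.1902. D: 0.659 > 0.1902 → include.
Rate on top 2: 0.2435. H: 0.57 > 0.2435 → include.
Rate on top 3: 0.3845. E: 0.48 > 0.3845 → include.
Optimal diet: B, D, H, E — 4 of 4 types.

4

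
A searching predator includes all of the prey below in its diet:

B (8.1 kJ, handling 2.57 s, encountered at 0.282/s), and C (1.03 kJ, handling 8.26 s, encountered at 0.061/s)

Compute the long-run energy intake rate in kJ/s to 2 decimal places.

R = (0.282×8.1 + 0.061×1.03) / (1 + 0.282×2.57 + 0.061×8.26) = 2.347/2.229 = 1.053 kJ/s.

1.05 kJ/s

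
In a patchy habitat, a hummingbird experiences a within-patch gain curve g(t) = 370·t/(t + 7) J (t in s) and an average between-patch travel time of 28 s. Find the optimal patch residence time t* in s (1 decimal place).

Maximise g(t)/(T+t): set derivative to zero → g'(t)(T+t) = g(t).
g'(t) = 370·7/(t + 7)². Setting 370·7/(t+7)² = 370t/[(t+7)(28+t)] gives 7(28+t) = t(t+7), so t² = 7×28 = 196.
t* = √196 = 14 s.

14.0 s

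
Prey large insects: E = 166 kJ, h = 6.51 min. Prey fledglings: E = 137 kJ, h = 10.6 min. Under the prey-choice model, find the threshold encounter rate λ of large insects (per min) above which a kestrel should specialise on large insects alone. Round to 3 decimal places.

0.158 per min

The zero-one rule: include fledglings iff E₂/h₂ > λE₁/(1+λh₁). Equality gives the switch point.
λE₁h₂ = E₂ + λE₂h₁ ⇒ λ = E₂/(E₁h₂ − E₂h₁) = 137/(1760 − 891.9) = 0.1579 per min.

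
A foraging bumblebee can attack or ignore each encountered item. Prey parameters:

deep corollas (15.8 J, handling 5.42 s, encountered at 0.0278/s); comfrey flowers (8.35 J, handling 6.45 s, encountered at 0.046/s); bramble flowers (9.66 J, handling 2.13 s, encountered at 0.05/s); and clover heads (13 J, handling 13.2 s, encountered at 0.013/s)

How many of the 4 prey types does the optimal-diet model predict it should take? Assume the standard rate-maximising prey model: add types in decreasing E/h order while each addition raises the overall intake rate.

Rank by E/h (J/s): bramble flowers 4.54, deep corollas 2.92, comfrey flowers 1.29, clover heads 0.985. Include each in turn until the next type's E/h falls below the running intake rate.
Rate on top 1: 0.4365. deep corollas: 2.92 > 0.4365 → include.
Rate on top 2: 0.7336. comfrey flowers: 1.29 > 0.7336 → include.
Rate on top 3: 0.8407. clover heads: 0.985 > 0.8407 → include.
Optimal diet: bramble flowers, deep corollas, comfrey flowers, clover heads — 4 of 4 types.

4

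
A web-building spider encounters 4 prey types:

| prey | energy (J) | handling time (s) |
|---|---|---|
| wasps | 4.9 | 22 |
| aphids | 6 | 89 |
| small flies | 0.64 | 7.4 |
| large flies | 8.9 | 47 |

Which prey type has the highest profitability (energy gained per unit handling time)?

In descending order of E/h:
wasps: 4.9/22 = 0.223 J/s
large flies: 8.9/47 = 0.189 J/s
small flies: 0.64/7.4 = 0.0865 J/s
aphids: 6/89 = 0.0674 J/s

wasps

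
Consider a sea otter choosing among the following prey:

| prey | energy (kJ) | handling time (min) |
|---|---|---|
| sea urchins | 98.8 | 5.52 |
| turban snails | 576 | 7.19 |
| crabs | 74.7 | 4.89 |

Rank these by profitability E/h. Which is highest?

Profitability E/h (kJ/min): sea urchins = 98.8/5.52 = 17.9, turban snails = 576/7.19 = 80.1, crabs = 74.7/4.89 = 15.3.
Ranked: turban snails > sea urchins > crabs.

turban snails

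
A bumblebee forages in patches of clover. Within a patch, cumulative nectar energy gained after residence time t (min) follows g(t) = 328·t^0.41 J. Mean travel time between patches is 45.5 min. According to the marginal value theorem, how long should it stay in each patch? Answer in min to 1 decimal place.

Optimal t* satisfies g'(t*) = g(t*)/(T + t*).
g'(t) = 0.41·328·t^-0.59. Setting 0.41·328·t^-0.59 = 328·t^0.41/(45.5+t) gives 0.41(45.5+t) = t, so 0.59·t = 0.41×45.5.
t* = 0.41×45.5/0.59 = 31.62 min.

31.6 min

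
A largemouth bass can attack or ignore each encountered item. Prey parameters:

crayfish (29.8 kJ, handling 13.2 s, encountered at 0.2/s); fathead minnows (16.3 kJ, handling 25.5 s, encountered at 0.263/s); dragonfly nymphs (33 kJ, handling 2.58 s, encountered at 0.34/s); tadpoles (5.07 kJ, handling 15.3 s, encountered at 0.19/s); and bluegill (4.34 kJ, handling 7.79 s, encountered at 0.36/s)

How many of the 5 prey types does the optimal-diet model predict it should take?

Rank by E/h (kJ/s): dragonfly nymphs 12.8, crayfish 2.26, fathead minnows 0.639, bluegill 0.557, tadpoles 0.331. Include each in turn until the next type's E/h falls below the running intake rate.
Rate on top 1: 5.977. crayfish: 2.26 < 5.977 → exclude; stop.
Optimal diet: dragonfly nymphs — 1 of 5 types.

1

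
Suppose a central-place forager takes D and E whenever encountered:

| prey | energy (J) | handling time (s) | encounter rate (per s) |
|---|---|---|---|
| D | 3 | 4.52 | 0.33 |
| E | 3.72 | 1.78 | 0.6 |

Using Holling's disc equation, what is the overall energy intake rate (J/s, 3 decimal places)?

0.905 J/s

R = (0.33×3 + 0.6×3.72) / (1 + 0.33×4.52 + 0.6×1.78) = 3.222/3.56 = 0.9052 J/s.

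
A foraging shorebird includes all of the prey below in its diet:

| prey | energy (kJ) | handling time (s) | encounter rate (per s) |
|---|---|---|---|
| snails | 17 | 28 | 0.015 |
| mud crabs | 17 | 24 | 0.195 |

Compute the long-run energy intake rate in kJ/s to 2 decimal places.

R = (0.015×17 + 0.195×17) / (1 + 0.015×28 + 0.195×24) = 3.57/6.1 = 0.5852 kJ/s.

0.59 kJ/s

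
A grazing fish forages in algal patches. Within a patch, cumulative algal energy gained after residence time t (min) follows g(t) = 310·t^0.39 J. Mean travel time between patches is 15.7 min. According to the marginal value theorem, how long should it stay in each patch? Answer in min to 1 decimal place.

Maximise g(t)/(T+t): set derivative to zero → g'(t)(T+t) = g(t).
g'(t) = 0.39·310·t^-0.61. Setting 0.39·310·t^-0.61 = 310·t^0.39/(15.7+t) gives 0.39(15.7+t) = t, so 0.61·t = 0.39×15.7.
t* = 0.39×15.7/0.61 = 10.04 min.

10.0 min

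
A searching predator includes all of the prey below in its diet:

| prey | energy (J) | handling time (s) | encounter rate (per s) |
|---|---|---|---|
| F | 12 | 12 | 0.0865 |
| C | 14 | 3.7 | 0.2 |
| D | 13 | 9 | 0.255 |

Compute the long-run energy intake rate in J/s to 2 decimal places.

Energy encountered per unit search time: 0.0865×12 + 0.2×14 + 0.255×13 = 7.153 J/s.
Handling time per unit search time: 0.0865×12 + 0.2×3.7 + 0.255×9 = 4.073.
Rate = 7.153/(1 + 4.073) = 1.41 J/s.

1.41 J/s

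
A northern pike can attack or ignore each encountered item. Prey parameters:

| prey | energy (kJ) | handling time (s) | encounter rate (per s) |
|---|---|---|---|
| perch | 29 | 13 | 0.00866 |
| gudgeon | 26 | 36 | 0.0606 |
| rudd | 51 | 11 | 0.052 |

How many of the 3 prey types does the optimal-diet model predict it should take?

Profitabilities (E/h, kJ/s): rudd 4.64, perch 2.23, gudgeon 0.722. Add prey in this order while the next type's profitability exceeds the intake rate on those already taken.
Rate on top 1: 1.687. perch: 2.23 > 1.687 → include.
Rate on top 2: 1.723. gudgeon: 0.722 < 1.723 → exclude; stop.
Optimal diet: rudd, perch — 2 of 3 types.

2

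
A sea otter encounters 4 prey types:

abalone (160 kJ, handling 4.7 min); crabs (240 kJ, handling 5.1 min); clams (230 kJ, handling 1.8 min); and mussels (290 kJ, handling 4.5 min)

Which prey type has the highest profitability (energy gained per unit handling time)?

clams

In descending order of E/h:
clams: 230/1.8 = 128 kJ/min
mussels: 290/4.5 = 64.4 kJ/min
crabs: 240/5.1 = 47.1 kJ/min
abalone: 160/4.7 = 34 kJ/min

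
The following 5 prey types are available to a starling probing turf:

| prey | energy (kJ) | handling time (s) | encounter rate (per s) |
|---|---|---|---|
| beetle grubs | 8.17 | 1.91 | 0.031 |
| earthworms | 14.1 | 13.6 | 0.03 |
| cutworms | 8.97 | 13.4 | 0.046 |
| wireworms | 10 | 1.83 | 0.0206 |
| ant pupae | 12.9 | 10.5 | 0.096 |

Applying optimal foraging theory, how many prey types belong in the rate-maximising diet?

4

E/h in descending order: wireworms 5.46, beetle grubs 4.28, ant pupae 1.23, earthworms 1.04, cutworms 0.669 kJ/s. The optimal diet is the largest prefix of this list for which every included type satisfies E_i/h_i > R on the types above it.
Rate on top 1: 0.1985. beetle grubs: 4.28 > 0.1985 → include.
Rate on top 2: 0.4187. ant pupae: 1.23 > 0.4187 → include.
Rate on top 3: 0.8065. earthworms: 1.04 > 0.8065 → include.
Rate on top 4: 0.8439. cutworms: 0.669 < 0.8439 → exclude; stop.
Optimal diet: wireworms, beetle grubs, ant pupae, earthworms — 4 of 5 types.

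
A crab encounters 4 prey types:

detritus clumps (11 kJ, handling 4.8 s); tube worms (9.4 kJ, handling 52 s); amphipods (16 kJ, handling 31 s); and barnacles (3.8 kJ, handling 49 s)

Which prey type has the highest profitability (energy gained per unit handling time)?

detritus clumps

In descending order of E/h:
detritus clumps: 11/4.8 = 2.29 kJ/s
amphipods: 16/31 = 0.516 kJ/s
tube worms: 9.4/52 = 0.181 kJ/s
barnacles: 3.8/49 = 0.0776 kJ/s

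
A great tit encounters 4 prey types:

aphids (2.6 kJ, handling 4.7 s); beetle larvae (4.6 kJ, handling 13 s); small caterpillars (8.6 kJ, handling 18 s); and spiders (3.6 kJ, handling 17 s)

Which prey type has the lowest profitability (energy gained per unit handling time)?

spiders

In descending order of E/h:
aphids: 2.6/4.7 = 0.553 kJ/s
small caterpillars: 8.6/18 = 0.478 kJ/s
beetle larvae: 4.6/13 = 0.354 kJ/s
spiders: 3.6/17 = 0.212 kJ/s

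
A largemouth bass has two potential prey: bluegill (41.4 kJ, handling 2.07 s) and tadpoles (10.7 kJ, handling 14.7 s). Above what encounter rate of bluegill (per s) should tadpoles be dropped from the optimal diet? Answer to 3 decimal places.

Drop tadpoles once their profitability E₂/h₂ falls below the rate achievable on bluegill alone: E₂/h₂ = λE₁/(1 + λh₁).
Solve for λ: λE₁h₂ = E₂(1 + λh₁) → λ(E₁h₂ − E₂h₁) = E₂ → λ = E₂/(E₁h₂ − E₂h₁).
λ = 10.7/(41.4×14.7 − 10.7×2.07) = 10.7/586.4 = 0.01825 per s.

0.018 per s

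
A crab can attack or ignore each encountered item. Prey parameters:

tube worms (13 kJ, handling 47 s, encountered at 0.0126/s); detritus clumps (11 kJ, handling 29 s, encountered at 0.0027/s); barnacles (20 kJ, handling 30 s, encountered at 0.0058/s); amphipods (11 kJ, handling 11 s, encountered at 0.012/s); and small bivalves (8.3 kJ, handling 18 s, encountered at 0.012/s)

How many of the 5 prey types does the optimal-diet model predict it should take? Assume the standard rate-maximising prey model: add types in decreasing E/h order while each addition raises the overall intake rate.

5

Profitabilities (E/h, kJ/s): amphipods 1, barnacles 0.667, small bivalves 0.461, detritus clumps 0.379, tube worms 0.277. Add prey in this order while the next type's profitability exceeds the intake rate on those already taken.
Rate on top 1: 0.1166. barnacles: 0.667 > 0.1166 → include.
Rate on top 2: 0.1899. small bivalves: 0.461 > 0.1899 → include.
Rate on top 3: 0.2284. detritus clumps: 0.379 > 0.2284 → include.
Rate on top 4: 0.2358. tube worms: 0.277 > 0.2358 → include.
Optimal diet: amphipods, barnacles, small bivalves, detritus clumps, tube worms — 5 of 5 types.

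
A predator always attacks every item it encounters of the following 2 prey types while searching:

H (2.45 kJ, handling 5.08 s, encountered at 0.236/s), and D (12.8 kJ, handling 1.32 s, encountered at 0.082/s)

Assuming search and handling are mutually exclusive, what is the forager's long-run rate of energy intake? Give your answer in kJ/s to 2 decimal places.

0.71 kJ/s

Energy encountered per unit search time: 0.236×2.45 + 0.082×12.8 = 1.628 kJ/s.
Handling time per unit search time: 0.236×5.08 + 0.082×1.32 = 1.307.
Rate = 1.628/(1 + 1.307) = 0.7056 kJ/s.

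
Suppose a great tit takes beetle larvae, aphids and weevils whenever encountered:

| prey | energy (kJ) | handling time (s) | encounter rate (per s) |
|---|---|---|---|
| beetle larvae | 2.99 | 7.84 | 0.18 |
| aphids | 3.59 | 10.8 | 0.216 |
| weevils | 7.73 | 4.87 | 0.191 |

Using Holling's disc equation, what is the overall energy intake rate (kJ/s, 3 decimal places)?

R = Σλ_iE_i / (1 + Σλ_ih_i)
Numerator: 0.18×2.99 + 0.216×3.59 + 0.191×7.73 = 2.79
Denominator: 1 + 0.18×7.84 + 0.216×10.8 + 0.191×4.87 = 5.674
R = 2.79/5.674 = 0.4917 kJ/s

0.492 kJ/s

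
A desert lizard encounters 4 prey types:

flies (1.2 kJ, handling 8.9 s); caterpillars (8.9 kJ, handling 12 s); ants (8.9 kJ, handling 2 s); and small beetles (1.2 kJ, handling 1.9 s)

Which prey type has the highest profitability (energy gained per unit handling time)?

In descending order of E/h:
ants: 8.9/2 = 4.45 kJ/s
caterpillars: 8.9/12 = 0.742 kJ/s
small beetles: 1.2/1.9 = 0.632 kJ/s
flies: 1.2/8.9 = 0.135 kJ/s

ants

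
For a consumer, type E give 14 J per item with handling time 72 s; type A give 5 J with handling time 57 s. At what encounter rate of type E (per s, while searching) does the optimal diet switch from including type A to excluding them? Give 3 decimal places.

0.011 per s

Drop type A once their profitability E₂/h₂ falls below the rate achievable on type E alone: E₂/h₂ = λE₁/(1 + λh₁).
Solve for λ: λE₁h₂ = E₂(1 + λh₁) → λ(E₁h₂ − E₂h₁) = E₂ → λ = E₂/(E₁h₂ − E₂h₁).
λ = 5/(14×57 − 5×72) = 5/438 = 0.01142 per s.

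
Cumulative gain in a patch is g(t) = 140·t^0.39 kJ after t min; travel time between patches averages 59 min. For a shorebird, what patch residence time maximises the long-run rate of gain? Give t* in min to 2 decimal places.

37.72 min

Maximise g(t)/(T+t): set derivative to zero → g'(t)(T+t) = g(t).
g'(t) = 0.39·140·t^-0.61. Setting 0.39·140·t^-0.61 = 140·t^0.39/(59+t) gives 0.39(59+t) = t, so 0.61·t = 0.39×59.
t* = 0.39×59/0.61 = 37.72 min.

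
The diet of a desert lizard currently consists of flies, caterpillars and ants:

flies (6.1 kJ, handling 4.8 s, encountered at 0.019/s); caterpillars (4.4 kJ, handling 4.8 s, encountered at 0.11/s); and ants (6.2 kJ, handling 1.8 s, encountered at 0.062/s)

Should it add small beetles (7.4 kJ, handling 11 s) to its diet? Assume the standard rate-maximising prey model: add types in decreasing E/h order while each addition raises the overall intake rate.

Current rate: (0.019×6.1 + 0.11×4.4 + 0.062×6.2)/(1 + 0.019×4.8 + 0.11×4.8 + 0.062×1.8) = 0.5687 kJ/s.
small beetles: E/h = 7.4/11 = 0.6727 kJ/s.
0.6727 > 0.5687, so adding small beetles raises the average — include it.

Yes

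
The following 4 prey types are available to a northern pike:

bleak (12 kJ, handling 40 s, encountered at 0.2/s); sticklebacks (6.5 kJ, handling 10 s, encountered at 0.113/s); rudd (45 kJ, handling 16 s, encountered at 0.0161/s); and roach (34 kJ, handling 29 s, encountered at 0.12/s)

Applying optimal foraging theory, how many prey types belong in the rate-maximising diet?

2

Rank by E/h (kJ/s): rudd 2.81, roach 1.17, sticklebacks 0.65, bleak 0.3. Include each in turn until the next type's E/h falls below the running intake rate.
Rate on top 1: 0.5761. roach: 1.17 > 0.5761 → include.
Rate on top 2: 1.014. sticklebacks: 0.65 < 1.014 → exclude; stop.
Optimal diet: rudd, roach — 2 of 4 types.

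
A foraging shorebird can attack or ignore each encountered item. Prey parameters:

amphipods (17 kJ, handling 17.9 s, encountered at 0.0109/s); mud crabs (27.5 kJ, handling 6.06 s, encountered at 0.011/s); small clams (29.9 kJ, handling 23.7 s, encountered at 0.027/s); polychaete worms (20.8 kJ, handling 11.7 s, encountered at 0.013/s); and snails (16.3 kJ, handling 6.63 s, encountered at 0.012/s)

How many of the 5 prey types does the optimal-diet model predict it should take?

Rank by E/h (kJ/s): mud crabs 4.54, snails 2.46, polychaete worms 1.78, small clams 1.26, amphipods 0.95. Include each in turn until the next type's E/h falls below the running intake rate.
Rate on top 1: 0.2836. snails: 2.46 > 0.2836 → include.
Rate on top 2: 0.4346. polychaete worms: 1.78 > 0.4346 → include.
Rate on top 3: 0.5919. small clams: 1.26 > 0.5919 → include.
Rate on top 4: 0.813. amphipods: 0.95 > 0.813 → include.
Optimal diet: mud crabs, snails, polychaete worms, small clams, amphipods — 5 of 5 types.

5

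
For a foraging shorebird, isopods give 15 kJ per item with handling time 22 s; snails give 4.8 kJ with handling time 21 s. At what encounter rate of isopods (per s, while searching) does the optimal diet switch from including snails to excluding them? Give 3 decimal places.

0.023 per s

At the threshold, the rate on isopods alone equals the profitability of snails: λ·15/(1 + λ·22) = 4.8/21 = 0.2286.
Rearranging, λ(15 − 0.2286×22) = 0.2286, so λ = 0.2286/9.971 = 0.02292 per s.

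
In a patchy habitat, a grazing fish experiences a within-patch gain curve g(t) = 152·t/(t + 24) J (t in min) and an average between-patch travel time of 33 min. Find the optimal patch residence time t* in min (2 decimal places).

Maximise g(t)/(T+t): set derivative to zero → g'(t)(T+t) = g(t).
g'(t) = 152·24/(t + 24)². Setting 152·24/(t+24)² = 152t/[(t+24)(33+t)] gives 24(33+t) = t(t+24), so t² = 24×33 = 792.
t* = √792 = 28.14 min.

28.14 min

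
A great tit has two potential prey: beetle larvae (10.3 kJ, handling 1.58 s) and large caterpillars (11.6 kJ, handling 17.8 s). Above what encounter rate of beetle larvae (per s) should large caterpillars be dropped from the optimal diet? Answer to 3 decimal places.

0.070 per s

At the threshold, the rate on beetle larvae alone equals the profitability of large caterpillars: λ·10.3/(1 + λ·1.58) = 11.6/17.8 = 0.6517.
Rearranging, λ(10.3 − 0.6517×1.58) = 0.6517, so λ = 0.6517/9.27 = 0.0703 per s.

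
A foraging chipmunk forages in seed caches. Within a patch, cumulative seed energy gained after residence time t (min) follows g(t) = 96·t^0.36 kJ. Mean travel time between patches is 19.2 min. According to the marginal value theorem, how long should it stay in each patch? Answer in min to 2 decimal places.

Maximise g(t)/(T+t): set derivative to zero → g'(t)(T+t) = g(t).
g'(t) = 0.36·96·t^-0.64. Setting 0.36·96·t^-0.64 = 96·t^0.36/(19.2+t) gives 0.36(19.2+t) = t, so 0.64·t = 0.36×19.2.
t* = 0.36×19.2/0.64 = 10.8 min.

10.80 min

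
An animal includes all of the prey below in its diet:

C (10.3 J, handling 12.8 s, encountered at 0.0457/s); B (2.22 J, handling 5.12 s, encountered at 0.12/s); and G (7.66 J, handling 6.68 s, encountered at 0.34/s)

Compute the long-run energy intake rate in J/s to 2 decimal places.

0.75 J/s

R = Σλ_iE_i / (1 + Σλ_ih_i)
Numerator: 0.0457×10.3 + 0.12×2.22 + 0.34×7.66 = 3.342
Denominator: 1 + 0.0457×12.8 + 0.12×5.12 + 0.34×6.68 = 4.471
R = 3.342/4.471 = 0.7474 J/s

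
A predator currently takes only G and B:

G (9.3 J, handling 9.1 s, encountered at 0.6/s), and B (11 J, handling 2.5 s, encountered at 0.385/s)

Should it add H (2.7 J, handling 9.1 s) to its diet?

No

Intake rate on the current diet: R = (0.6×9.3 + 0.385×11) / (1 + 0.6×9.1 + 0.385×2.5) = 9.815/7.423 = 1.322 J/s.
H: E/h = 2.7/9.1 = 0.2967 J/s.
Since 0.2967 < R, time spent handling H is better spent searching.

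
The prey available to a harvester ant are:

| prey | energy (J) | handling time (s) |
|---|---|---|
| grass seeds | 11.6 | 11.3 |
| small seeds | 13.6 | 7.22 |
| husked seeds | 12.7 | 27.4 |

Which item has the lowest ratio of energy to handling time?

In descending order of E/h:
small seeds: 13.6/7.22 = 1.88 J/s
grass seeds: 11.6/11.3 = 1.03 J/s
husked seeds: 12.7/27.4 = 0.464 J/s

husked seeds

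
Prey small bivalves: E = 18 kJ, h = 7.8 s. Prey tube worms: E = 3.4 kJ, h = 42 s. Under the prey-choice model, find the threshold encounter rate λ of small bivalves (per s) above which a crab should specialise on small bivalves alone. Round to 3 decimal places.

0.005 per s

Drop tube worms once their profitability E₂/h₂ falls below the rate achievable on small bivalves alone: E₂/h₂ = λE₁/(1 + λh₁).
Solve for λ: λE₁h₂ = E₂(1 + λh₁) → λ(E₁h₂ − E₂h₁) = E₂ → λ = E₂/(E₁h₂ − E₂h₁).
λ = 3.4/(18×42 − 3.4×7.8) = 3.4/729.5 = 0.004661 per s.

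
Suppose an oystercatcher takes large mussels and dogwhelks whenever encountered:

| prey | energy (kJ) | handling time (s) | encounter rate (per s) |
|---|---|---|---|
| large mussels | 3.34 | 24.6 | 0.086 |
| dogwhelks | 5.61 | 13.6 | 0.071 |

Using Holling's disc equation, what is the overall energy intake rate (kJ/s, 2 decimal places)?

R = (0.086×3.34 + 0.071×5.61) / (1 + 0.086×24.6 + 0.071×13.6) = 0.6855/4.081 = 0.168 kJ/s.

0.17 kJ/s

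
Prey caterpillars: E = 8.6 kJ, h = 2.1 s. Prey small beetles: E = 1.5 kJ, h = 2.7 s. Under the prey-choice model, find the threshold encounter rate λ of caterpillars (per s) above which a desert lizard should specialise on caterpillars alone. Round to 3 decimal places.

0.075 per s

Drop small beetles once their profitability E₂/h₂ falls below the rate achievable on caterpillars alone: E₂/h₂ = λE₁/(1 + λh₁).
Solve for λ: λE₁h₂ = E₂(1 + λh₁) → λ(E₁h₂ − E₂h₁) = E₂ → λ = E₂/(E₁h₂ − E₂h₁).
λ = 1.5/(8.6×2.7 − 1.5×2.1) = 1.5/20.07 = 0.07474 per s.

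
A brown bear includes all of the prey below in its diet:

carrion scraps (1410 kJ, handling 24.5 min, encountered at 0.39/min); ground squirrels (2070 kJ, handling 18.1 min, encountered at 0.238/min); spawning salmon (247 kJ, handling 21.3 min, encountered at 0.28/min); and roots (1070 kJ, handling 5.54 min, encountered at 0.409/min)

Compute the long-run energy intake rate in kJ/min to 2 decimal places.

67.09 kJ/min

R = (0.39×1410 + 0.238×2070 + 0.28×247 + 0.409×1070) / (1 + 0.39×24.5 + 0.238×18.1 + 0.28×21.3 + 0.409×5.54) = 1549/23.09 = 67.09 kJ/min.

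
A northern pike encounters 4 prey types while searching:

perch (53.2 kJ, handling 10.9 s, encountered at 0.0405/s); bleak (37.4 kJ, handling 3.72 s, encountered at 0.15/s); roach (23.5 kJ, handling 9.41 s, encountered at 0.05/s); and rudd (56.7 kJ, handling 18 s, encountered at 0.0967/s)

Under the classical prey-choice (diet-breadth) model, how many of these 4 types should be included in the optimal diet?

E/h in descending order: bleak 10.1, perch 4.88, rudd 3.15, roach 2.5 kJ/s. The optimal diet is the largest prefix of this list for which every included type satisfies E_i/h_i > R on the types above it.
Rate on top 1: 3.601. perch: 4.88 > 3.601 → include.
Rate on top 2: 3.883. rudd: 3.15 < 3.883 → exclude; stop.
Optimal diet: bleak, perch — 2 of 4 types.

2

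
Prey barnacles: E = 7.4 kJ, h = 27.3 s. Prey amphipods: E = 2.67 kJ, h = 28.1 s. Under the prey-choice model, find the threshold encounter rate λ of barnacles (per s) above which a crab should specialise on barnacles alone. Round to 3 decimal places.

0.020 per s

At the threshold, the rate on barnacles alone equals the profitability of amphipods: λ·7.4/(1 + λ·27.3) = 2.67/28.1 = 0.09502.
Rearranging, λ(7.4 − 0.09502×27.3) = 0.09502, so λ = 0.09502/4.806 = 0.01977 per s.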